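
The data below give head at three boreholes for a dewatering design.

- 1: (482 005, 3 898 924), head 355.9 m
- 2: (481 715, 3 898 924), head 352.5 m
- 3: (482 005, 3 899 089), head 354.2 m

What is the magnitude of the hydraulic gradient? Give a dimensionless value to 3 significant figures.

0.0156

∂h/∂x = (352.5 − 355.9) / (481715 − 482005) = +0.01172
∂h/∂y = (354.2 − 355.9) / (3899089 − 3898924) = -0.01030
|∇h| = √(0.01172² + -0.01030²) = 0.0156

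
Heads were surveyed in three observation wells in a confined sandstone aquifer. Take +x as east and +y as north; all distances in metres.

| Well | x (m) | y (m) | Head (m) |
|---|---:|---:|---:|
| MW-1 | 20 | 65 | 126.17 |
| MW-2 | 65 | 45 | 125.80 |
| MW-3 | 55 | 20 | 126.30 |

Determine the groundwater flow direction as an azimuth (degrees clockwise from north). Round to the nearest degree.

046°

Differences from MW-1: to MW-2 (Δx, Δy, Δh) = (45, -20, -0.37); to MW-3 = (35, -45, +0.13).
Determinant of the coordinate differences = 45·(-45) − 35·(-20) = -1325.
∂h/∂x = [(-0.37)·(-45) − (+0.13)·(-20)] / -1325 = -0.01453
∂h/∂y = [45·(+0.13) − 35·(-0.37)] / -1325 = -0.01419
Flow direction (−∇h) has components (+0.01453 E, +0.01419 N).
Azimuth = atan2(E, N) = atan2(+0.01453, +0.01419) = 45.7° ≈ 046°.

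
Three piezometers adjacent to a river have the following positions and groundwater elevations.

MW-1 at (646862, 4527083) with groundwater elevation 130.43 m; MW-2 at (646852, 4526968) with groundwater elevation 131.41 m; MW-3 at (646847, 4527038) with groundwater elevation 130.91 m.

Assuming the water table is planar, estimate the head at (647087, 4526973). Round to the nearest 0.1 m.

Differences from MW-1: to MW-2 (Δx, Δy, Δh) = (-10, -115, +0.98); to MW-3 = (-15, -45, +0.48).
Solve a·Δx + b·Δy = Δh: det = (-10)·(-45) − (-15)·(-115) = -1275.
∂h/∂x = [(+0.98)·(-45) − (+0.48)·(-115)] / -1275 = -0.008706
∂h/∂y = [(-10)·(+0.48) − (-15)·(+0.98)] / -1275 = -0.007765
h(647087, 4526973) = 130.43 + (-0.008706)·(225) + (-0.007765)·(-110) = 130.43 -1.959 +0.854 = 129.325 m.

129.3 m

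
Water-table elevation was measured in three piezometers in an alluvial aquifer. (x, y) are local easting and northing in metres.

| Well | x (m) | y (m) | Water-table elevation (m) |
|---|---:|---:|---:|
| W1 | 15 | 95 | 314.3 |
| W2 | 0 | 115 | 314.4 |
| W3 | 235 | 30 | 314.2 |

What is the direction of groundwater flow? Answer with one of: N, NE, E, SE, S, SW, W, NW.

S

Taking W1 as reference: W2−W1 = (-15, 20, +0.1); W3−W1 = (220, -65, -0.1).
Solve a·Δx + b·Δy = Δh: det = (-15)·(-65) − 220·20 = -3425.
∂h/∂x = [(+0.1)·(-65) − (-0.1)·20] / -3425 = +0.001314
∂h/∂y = [(-15)·(-0.1) − 220·(+0.1)] / -3425 = +0.005985
Flow = −∇h = (-0.001314 east, -0.005985 north), which points south.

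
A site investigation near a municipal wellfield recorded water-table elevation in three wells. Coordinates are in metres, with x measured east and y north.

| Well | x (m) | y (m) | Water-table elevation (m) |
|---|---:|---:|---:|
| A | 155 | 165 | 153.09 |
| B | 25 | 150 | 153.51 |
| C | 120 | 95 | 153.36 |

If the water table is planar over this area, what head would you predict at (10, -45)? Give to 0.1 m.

Taking A as reference: B−A = (-130, -15, +0.42); C−A = (-35, -70, +0.27).
Determinant of the coordinate differences = (-130)·(-70) − (-35)·(-15) = 8575.
∂h/∂x = [(+0.42)·(-70) − (+0.27)·(-15)] / 8575 = -0.002956
∂h/∂y = [(-130)·(+0.27) − (-35)·(+0.42)] / 8575 = -0.002379
h(10, -45) = 153.09 + (-0.002956)·(-145) + (-0.002379)·(-210) = 153.09 +0.429 +0.500 = 154.018 m.

154.0 m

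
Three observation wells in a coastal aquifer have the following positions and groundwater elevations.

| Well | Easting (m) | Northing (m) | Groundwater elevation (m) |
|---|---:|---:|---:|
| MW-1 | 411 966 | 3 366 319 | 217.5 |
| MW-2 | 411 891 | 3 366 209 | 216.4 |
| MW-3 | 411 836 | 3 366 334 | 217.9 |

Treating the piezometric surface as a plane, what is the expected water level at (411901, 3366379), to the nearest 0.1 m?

Differences from MW-1: to MW-2 (Δx, Δy, Δh) = (-75, -110, -1.1); to MW-3 = (-130, 15, +0.4).
Solve a·Δx + b·Δy = Δh: det = (-75)·15 − (-130)·(-110) = -15425.
∂h/∂x = [(-1.1)·15 − (+0.4)·(-110)] / -15425 = -0.001783
∂h/∂y = [(-75)·(+0.4) − (-130)·(-1.1)] / -15425 = +0.01122
h(411901, 3366379) = 217.5 + (-0.001783)·(-65) + (+0.01122)·(60) = 217.5 +0.116 +0.673 = 218.289 m.

218.3 m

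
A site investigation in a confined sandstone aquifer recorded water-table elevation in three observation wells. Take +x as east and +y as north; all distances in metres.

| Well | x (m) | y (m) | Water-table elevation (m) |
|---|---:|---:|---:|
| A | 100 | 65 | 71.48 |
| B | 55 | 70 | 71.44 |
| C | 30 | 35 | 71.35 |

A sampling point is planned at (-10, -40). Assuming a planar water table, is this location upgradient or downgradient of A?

Differences from A: to B (Δx, Δy, Δh) = (-45, 5, -0.04); to C = (-70, -30, -0.13).
Determinant of the coordinate differences = (-45)·(-30) − (-70)·5 = 1700.
∂h/∂x = [(-0.04)·(-30) − (-0.13)·5] / 1700 = +0.001088
∂h/∂y = [(-45)·(-0.13) − (-70)·(-0.04)] / 1700 = +0.001794
Head at (-10, -40) = 71.48 + (+0.001088)·(-110) + (+0.001794)·(-105) = 71.17 m.
That is lower than the 71.48 m at A, so the point is downgradient.

downgradient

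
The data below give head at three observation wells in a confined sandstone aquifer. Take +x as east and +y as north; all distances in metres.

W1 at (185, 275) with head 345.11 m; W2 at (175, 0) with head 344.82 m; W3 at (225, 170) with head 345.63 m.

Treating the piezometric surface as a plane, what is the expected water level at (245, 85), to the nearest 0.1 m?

345.9 m

With h = a·x + b·y + c and W1 as origin, the differences give:
  (-10)·a + (-275)·b = -0.29
  40·a + (-105)·b = +0.52
Eliminate b (×(-105) and ×(-275), subtract): 12050·a = 173.450 → a = ∂h/∂x = +0.01439
Back-substitute: b = ∂h/∂y = +0.0005311.
h(245, 85) = 345.11 + (+0.01439)·(60) + (+0.0005311)·(-190) = 345.11 +0.864 -0.101 = 345.873 m.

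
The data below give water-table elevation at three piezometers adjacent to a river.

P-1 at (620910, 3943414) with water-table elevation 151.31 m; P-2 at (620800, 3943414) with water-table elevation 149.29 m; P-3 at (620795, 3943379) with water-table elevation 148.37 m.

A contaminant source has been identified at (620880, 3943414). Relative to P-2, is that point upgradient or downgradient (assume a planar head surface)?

Three-point gradient (reference P-1): Δ to P-2 = (-110, 0, -2.02), Δ to P-3 = (-115, -35, -2.94).
∂h/∂x = +0.01836, ∂h/∂y = +0.02366 (det = 3850).
Head at (620880, 3943414) = 151.31 + (+0.01836)·(-30) + (+0.02366)·(0) = 150.76 m.
That is higher than the 149.29 m at P-2, so the point is upgradient.

upgradient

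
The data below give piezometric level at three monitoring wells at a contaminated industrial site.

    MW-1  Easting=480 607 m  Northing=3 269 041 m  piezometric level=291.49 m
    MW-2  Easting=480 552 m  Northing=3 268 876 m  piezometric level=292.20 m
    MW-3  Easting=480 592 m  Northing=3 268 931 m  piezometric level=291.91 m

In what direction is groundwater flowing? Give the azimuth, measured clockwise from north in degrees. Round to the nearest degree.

035°

Three-point gradient (reference MW-1): Δ to MW-2 = (-55, -165, +0.71), Δ to MW-3 = (-15, -110, +0.42).
∂h/∂x = -0.002462, ∂h/∂y = -0.003483 (det = 3575).
Flow direction (−∇h) has components (+0.002462 E, +0.003483 N).
Azimuth = atan2(E, N) = atan2(+0.002462, +0.003483) = 35.3° ≈ 035°.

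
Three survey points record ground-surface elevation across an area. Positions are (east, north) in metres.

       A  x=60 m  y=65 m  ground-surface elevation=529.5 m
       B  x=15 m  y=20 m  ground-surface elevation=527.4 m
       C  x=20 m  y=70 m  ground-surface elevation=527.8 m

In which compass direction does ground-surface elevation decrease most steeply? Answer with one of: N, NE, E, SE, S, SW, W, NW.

W

Differences from A: to B (Δx, Δy, Δh) = (-45, -45, -2.1); to C = (-40, 5, -1.7).
Determinant of the coordinate differences = (-45)·5 − (-40)·(-45) = -2025.
∂z/∂x = [(-2.1)·5 − (-1.7)·(-45)] / -2025 = +0.04296
∂z/∂y = [(-45)·(-1.7) − (-40)·(-2.1)] / -2025 = +0.003704
Steepest decrease is along −∇f = (-0.04296 E, -0.003704 N) → west.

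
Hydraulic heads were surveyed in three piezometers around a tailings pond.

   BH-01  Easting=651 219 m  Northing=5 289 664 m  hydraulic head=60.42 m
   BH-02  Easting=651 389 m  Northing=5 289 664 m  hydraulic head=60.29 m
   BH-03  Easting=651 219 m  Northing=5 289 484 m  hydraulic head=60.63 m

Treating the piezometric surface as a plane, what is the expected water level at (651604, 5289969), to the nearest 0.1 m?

∂h/∂x = (60.29 − 60.42) / (651389 − 651219) = -0.0007647
∂h/∂y = (60.63 − 60.42) / (5289484 − 5289664) = -0.001167
h(651604, 5289969) = 60.42 + (-0.0007647)·(385) + (-0.001167)·(305) = 60.42 -0.294 -0.356 = 59.770 m.

59.8 m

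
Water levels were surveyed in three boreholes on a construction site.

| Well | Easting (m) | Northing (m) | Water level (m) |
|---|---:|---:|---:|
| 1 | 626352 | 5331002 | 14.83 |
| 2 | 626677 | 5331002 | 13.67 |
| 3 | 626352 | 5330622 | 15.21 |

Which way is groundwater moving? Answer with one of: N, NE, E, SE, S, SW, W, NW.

∂h/∂x = (13.67 − 14.83) / (626677 − 626352) = -0.003569
∂h/∂y = (15.21 − 14.83) / (5330622 − 5331002) = -0.001000
Flow = −∇h = (+0.003569 east, +0.001000 north), which points east.

E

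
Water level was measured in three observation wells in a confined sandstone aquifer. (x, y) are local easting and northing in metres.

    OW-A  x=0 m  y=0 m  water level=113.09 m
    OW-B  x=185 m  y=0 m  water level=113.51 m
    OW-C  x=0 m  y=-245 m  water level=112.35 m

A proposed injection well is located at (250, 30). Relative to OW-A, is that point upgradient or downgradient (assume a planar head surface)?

∂h/∂x = (113.51 − 113.09) / (185 − 0) = +0.002270
∂h/∂y = (112.35 − 113.09) / (-245 − 0) = +0.003020
Head at (250, 30) = 113.09 + (+0.002270)·(250) + (+0.003020)·(30) = 113.75 m.
That is higher than the 113.09 m at OW-A, so the point is upgradient.

upgradient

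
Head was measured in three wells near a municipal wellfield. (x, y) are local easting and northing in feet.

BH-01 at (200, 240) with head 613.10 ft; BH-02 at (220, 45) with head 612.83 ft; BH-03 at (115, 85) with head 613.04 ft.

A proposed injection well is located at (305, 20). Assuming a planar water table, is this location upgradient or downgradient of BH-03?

downgradient

With h = a·x + b·y + c and BH-01 as origin, the differences give:
  20·a + (-195)·b = -0.27
  (-85)·a + (-155)·b = -0.06
Eliminate b (×(-155) and ×(-195), subtract): -19675·a = 30.150 → a = ∂h/∂x = -0.001532
Back-substitute: b = ∂h/∂y = +0.001227.
Head at (305, 20) = 613.10 + (-0.001532)·(105) + (+0.001227)·(-220) = 612.67 ft.
That is lower than the 613.04 ft at BH-03, so the point is downgradient.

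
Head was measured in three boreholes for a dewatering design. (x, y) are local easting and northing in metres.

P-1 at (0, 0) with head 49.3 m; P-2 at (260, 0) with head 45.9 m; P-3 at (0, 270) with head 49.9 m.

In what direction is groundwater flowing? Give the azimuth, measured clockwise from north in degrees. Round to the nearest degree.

100°

∂h/∂x = (45.9 − 49.3) / (260 − 0) = -0.01308
∂h/∂y = (49.9 − 49.3) / (270 − 0) = +0.002222
Flow direction (−∇h) has components (+0.01308 E, -0.002222 N).
Azimuth = atan2(E, N) = atan2(+0.01308, -0.002222) = 99.6° ≈ 100°.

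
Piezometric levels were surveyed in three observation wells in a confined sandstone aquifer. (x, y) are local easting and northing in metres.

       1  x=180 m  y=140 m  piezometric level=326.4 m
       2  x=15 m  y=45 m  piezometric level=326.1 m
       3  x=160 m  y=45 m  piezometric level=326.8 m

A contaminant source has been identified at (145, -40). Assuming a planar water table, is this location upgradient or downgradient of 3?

upgradient

Differences from 1: to 2 (Δx, Δy, Δh) = (-165, -95, -0.3); to 3 = (-20, -95, +0.4).
Solve a·Δx + b·Δy = Δh: det = (-165)·(-95) − (-20)·(-95) = 13775.
∂h/∂x = [(-0.3)·(-95) − (+0.4)·(-95)] / 13775 = +0.004828
∂h/∂y = [(-165)·(+0.4) − (-20)·(-0.3)] / 13775 = -0.005227
Head at (145, -40) = 326.4 + (+0.004828)·(-35) + (-0.005227)·(-180) = 327.17 m.
That is higher than the 326.8 m at 3, so the point is upgradient.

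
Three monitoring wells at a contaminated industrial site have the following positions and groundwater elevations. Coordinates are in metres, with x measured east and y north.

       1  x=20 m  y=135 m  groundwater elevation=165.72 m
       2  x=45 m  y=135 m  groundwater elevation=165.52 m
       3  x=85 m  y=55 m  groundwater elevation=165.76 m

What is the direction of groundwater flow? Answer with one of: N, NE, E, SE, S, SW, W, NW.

NE

With h = a·x + b·y + c and 1 as origin, the differences give:
  25·a + 0·b = -0.20
  65·a + (-80)·b = +0.04
Eliminate b (×(-80) and ×0, subtract): -2000·a = 16.000 → a = ∂h/∂x = -0.008000
Back-substitute: b = ∂h/∂y = -0.007000.
Flow = −∇h = (+0.008000 east, +0.007000 north), which points northeast.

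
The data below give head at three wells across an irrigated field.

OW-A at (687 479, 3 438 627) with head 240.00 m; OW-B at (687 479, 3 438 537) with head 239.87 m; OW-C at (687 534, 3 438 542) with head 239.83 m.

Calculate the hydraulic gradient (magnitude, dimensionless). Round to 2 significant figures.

0.0017

Differences from OW-A: to OW-B (Δx, Δy, Δh) = (0, -90, -0.13); to OW-C = (55, -85, -0.17).
Determinant of the coordinate differences = 0·(-85) − 55·(-90) = 4950.
∂h/∂x = [(-0.13)·(-85) − (-0.17)·(-90)] / 4950 = -0.0008586
∂h/∂y = [0·(-0.17) − 55·(-0.13)] / 4950 = +0.001444
|∇h| = √(-0.0008586² + 0.001444²) = 0.00168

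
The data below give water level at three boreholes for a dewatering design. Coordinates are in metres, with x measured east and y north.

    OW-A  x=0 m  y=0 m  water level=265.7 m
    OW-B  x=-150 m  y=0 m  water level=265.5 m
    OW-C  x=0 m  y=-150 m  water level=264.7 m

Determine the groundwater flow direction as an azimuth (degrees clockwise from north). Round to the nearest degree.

∂h/∂x = (265.5 − 265.7) / (-150 − 0) = +0.001333
∂h/∂y = (264.7 − 265.7) / (-150 − 0) = +0.006667
Flow direction (−∇h) has components (-0.001333 E, -0.006667 N).
Azimuth = atan2(E, N) = atan2(-0.001333, -0.006667) = 191.3° ≈ 191°.

191°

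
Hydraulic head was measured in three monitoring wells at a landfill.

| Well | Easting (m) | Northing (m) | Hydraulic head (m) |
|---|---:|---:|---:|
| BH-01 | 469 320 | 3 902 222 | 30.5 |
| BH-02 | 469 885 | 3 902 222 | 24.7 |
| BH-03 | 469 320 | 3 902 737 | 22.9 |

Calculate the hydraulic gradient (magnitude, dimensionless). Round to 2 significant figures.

∂h/∂x = (24.7 − 30.5) / (469885 − 469320) = -0.01027
∂h/∂y = (22.9 − 30.5) / (3902737 − 3902222) = -0.01476
|∇h| = √(-0.01027² + -0.01476²) = 0.01798

0.018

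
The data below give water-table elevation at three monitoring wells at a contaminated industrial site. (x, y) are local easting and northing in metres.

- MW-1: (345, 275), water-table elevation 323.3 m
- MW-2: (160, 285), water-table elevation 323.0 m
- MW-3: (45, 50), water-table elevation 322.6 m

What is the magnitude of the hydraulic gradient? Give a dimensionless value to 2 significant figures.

Taking MW-1 as reference: MW-2−MW-1 = (-185, 10, -0.3); MW-3−MW-1 = (-300, -225, -0.7).
Determinant of the coordinate differences = (-185)·(-225) − (-300)·10 = 44625.
∂h/∂x = [(-0.3)·(-225) − (-0.7)·10] / 44625 = +0.001669
∂h/∂y = [(-185)·(-0.7) − (-300)·(-0.3)] / 44625 = +0.0008852
|∇h| = √(0.001669² + 0.0008852²) = 0.001889

0.0019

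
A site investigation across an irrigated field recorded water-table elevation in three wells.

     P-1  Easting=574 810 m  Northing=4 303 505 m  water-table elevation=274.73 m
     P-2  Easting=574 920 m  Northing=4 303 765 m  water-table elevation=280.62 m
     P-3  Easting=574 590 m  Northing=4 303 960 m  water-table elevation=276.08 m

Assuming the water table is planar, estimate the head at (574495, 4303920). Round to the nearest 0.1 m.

Differences from P-1: to P-2 (Δx, Δy, Δh) = (110, 260, +5.89); to P-3 = (-220, 455, +1.35).
Determinant of the coordinate differences = 110·455 − (-220)·260 = 107250.
∂h/∂x = [(+5.89)·455 − (+1.35)·260] / 107250 = +0.02172
∂h/∂y = [110·(+1.35) − (-220)·(+5.89)] / 107250 = +0.01347
h(574495, 4303920) = 274.73 + (+0.02172)·(-315) + (+0.01347)·(415) = 274.73 -6.840 +5.589 = 273.478 m.

273.5 m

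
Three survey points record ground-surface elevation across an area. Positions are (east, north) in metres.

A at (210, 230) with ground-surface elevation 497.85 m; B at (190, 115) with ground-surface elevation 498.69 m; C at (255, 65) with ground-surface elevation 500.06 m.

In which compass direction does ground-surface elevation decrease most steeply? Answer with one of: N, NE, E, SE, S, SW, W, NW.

With z = a·x + b·y + c and A as origin, the differences give:
  (-20)·a + (-115)·b = +0.84
  45·a + (-165)·b = +2.21
Eliminate b (×(-165) and ×(-115), subtract): 8475·a = 115.550 → a = ∂z/∂x = +0.01363
Back-substitute: b = ∂z/∂y = -0.009676.
Steepest decrease is along −∇f = (-0.01363 E, +0.009676 N) → northwest.

NW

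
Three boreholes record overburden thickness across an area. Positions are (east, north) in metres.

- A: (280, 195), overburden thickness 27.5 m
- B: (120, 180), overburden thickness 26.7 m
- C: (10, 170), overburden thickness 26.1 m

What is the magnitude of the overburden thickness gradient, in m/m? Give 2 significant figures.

0.16 m/m

With d = a·x + b·y + c and A as origin, the differences give:
  (-160)·a + (-15)·b = -0.8
  (-270)·a + (-25)·b = -1.4
Eliminate b (×(-25) and ×(-15), subtract): -50·a = -1.00 → a = ∂d/∂x = +0.02000
Back-substitute: b = ∂d/∂y = -0.1600.
|∇f| = √(0.02000² + -0.1600²) = 0.1612 m/m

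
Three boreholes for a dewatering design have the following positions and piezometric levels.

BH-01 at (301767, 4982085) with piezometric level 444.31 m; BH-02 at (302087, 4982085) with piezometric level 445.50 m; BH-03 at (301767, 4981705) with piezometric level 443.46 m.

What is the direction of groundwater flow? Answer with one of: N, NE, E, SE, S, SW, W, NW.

∂h/∂x = (445.50 − 444.31) / (302087 − 301767) = +0.003719
∂h/∂y = (443.46 − 444.31) / (4981705 − 4982085) = +0.002237
Flow = −∇h = (-0.003719 east, -0.002237 north), which points southwest.

SW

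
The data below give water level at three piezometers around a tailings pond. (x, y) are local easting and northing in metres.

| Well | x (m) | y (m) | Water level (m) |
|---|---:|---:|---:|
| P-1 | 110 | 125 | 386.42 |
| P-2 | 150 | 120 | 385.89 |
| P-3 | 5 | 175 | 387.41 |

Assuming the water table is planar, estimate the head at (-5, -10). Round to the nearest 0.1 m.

Three-point gradient (reference P-1): Δ to P-2 = (40, -5, -0.53), Δ to P-3 = (-105, 50, +0.99).
∂h/∂x = -0.01461, ∂h/∂y = -0.01088 (det = 1475).
h(-5, -10) = 386.42 + (-0.01461)·(-115) + (-0.01088)·(-135) = 386.42 +1.680 +1.469 = 389.569 m.

389.6 m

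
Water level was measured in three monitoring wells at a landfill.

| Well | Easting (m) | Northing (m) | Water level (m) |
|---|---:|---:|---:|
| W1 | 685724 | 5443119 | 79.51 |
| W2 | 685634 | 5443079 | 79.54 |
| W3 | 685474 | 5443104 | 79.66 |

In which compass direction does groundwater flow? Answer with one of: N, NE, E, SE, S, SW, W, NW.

SE

Taking W1 as reference: W2−W1 = (-90, -40, +0.03); W3−W1 = (-250, -15, +0.15).
Solve a·Δx + b·Δy = Δh: det = (-90)·(-15) − (-250)·(-40) = -8650.
∂h/∂x = [(+0.03)·(-15) − (+0.15)·(-40)] / -8650 = -0.0006416
∂h/∂y = [(-90)·(+0.15) − (-250)·(+0.03)] / -8650 = +0.0006936
Flow = −∇h = (+0.0006416 east, -0.0006936 north), which points southeast.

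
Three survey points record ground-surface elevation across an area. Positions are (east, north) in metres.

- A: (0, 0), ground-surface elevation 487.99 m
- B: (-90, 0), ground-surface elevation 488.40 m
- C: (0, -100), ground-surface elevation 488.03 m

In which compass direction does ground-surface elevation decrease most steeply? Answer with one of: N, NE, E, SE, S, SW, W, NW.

∂z/∂x = (488.40 − 487.99) / (-90 − 0) = -0.004556
∂z/∂y = (488.03 − 487.99) / (-100 − 0) = -0.0004000
Steepest decrease is along −∇f = (+0.004556 E, +0.0004000 N) → east.

E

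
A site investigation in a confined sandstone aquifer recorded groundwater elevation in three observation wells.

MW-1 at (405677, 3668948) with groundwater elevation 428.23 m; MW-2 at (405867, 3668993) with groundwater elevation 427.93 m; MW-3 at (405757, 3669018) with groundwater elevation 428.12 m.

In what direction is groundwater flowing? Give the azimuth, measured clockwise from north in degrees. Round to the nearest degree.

With h = a·x + b·y + c and MW-1 as origin, the differences give:
  190·a + 45·b = -0.30
  80·a + 70·b = -0.11
Eliminate b (×70 and ×45, subtract): 9700·a = -16.050 → a = ∂h/∂x = -0.001655
Back-substitute: b = ∂h/∂y = +0.0003196.
Flow direction (−∇h) has components (+0.001655 E, -0.0003196 N).
Azimuth = atan2(E, N) = atan2(+0.001655, -0.0003196) = 100.9° ≈ 101°.

101°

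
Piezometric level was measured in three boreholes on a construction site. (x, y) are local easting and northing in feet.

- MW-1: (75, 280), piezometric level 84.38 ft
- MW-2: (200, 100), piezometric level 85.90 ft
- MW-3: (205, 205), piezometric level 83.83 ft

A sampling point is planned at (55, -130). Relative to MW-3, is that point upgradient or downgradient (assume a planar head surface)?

Differences from MW-1: to MW-2 (Δx, Δy, Δh) = (125, -180, +1.52); to MW-3 = (130, -75, -0.55).
Determinant of the coordinate differences = 125·(-75) − 130·(-180) = 14025.
∂h/∂x = [(+1.52)·(-75) − (-0.55)·(-180)] / 14025 = -0.01519
∂h/∂y = [125·(-0.55) − 130·(+1.52)] / 14025 = -0.01899
Head at (55, -130) = 84.38 + (-0.01519)·(-20) + (-0.01899)·(-410) = 92.47 ft.
That is higher than the 83.83 ft at MW-3, so the point is upgradient.

upgradient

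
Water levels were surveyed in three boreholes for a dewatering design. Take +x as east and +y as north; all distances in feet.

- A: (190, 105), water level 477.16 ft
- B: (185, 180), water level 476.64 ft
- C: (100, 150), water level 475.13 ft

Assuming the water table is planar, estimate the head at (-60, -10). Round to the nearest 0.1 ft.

Taking A as reference: B−A = (-5, 75, -0.52); C−A = (-90, 45, -2.03).
Solve a·Δx + b·Δy = Δh: det = (-5)·45 − (-90)·75 = 6525.
∂h/∂x = [(-0.52)·45 − (-2.03)·75] / 6525 = +0.01975
∂h/∂y = [(-5)·(-2.03) − (-90)·(-0.52)] / 6525 = -0.005617
h(-60, -10) = 477.16 + (+0.01975)·(-250) + (-0.005617)·(-115) = 477.16 -4.937 +0.646 = 472.869 ft.

472.9 ft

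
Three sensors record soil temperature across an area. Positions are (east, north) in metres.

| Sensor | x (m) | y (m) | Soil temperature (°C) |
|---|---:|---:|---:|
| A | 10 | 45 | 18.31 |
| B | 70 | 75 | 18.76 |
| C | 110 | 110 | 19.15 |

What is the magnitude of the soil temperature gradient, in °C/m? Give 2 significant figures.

0.0075 °C/m

Differences from A: to B (Δx, Δy, Δh) = (60, 30, +0.45); to C = (100, 65, +0.84).
Solve a·Δx + b·Δy = ΔT: det = 60·65 − 100·30 = 900.
∂T/∂x = [(+0.45)·65 − (+0.84)·30] / 900 = +0.004500
∂T/∂y = [60·(+0.84) − 100·(+0.45)] / 900 = +0.006000
|∇f| = √(0.004500² + 0.006000²) = 0.0075 °C/m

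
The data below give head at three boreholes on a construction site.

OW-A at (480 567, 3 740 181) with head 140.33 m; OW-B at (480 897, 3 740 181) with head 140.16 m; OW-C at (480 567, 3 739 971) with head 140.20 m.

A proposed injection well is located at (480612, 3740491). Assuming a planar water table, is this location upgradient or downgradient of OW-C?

∂h/∂x = (140.16 − 140.33) / (480897 − 480567) = -0.0005152
∂h/∂y = (140.20 − 140.33) / (3739971 − 3740181) = +0.0006190
Head at (480612, 3740491) = 140.33 + (-0.0005152)·(45) + (+0.0006190)·(310) = 140.50 m.
That is higher than the 140.20 m at OW-C, so the point is upgradient.

upgradient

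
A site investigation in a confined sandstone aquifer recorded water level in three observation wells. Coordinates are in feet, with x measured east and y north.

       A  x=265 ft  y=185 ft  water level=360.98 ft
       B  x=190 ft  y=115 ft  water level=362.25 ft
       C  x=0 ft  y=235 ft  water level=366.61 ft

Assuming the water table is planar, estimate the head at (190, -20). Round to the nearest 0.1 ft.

Taking A as reference: B−A = (-75, -70, +1.27); C−A = (-265, 50, +5.63).
Solve a·Δx + b·Δy = Δh: det = (-75)·50 − (-265)·(-70) = -22300.
∂h/∂x = [(+1.27)·50 − (+5.63)·(-70)] / -22300 = -0.02052
∂h/∂y = [(-75)·(+5.63) − (-265)·(+1.27)] / -22300 = +0.003843
h(190, -20) = 360.98 + (-0.02052)·(-75) + (+0.003843)·(-205) = 360.98 +1.539 -0.788 = 361.731 ft.

361.7 ft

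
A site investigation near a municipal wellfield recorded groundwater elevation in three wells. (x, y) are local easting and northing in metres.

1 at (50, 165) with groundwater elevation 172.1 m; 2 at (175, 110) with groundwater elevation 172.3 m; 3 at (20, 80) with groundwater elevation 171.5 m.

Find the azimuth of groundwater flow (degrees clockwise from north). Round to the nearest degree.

Taking 1 as reference: 2−1 = (125, -55, +0.2); 3−1 = (-30, -85, -0.6).
Solve a·Δx + b·Δy = Δh: det = 125·(-85) − (-30)·(-55) = -12275.
∂h/∂x = [(+0.2)·(-85) − (-0.6)·(-55)] / -12275 = +0.004073
∂h/∂y = [125·(-0.6) − (-30)·(+0.2)] / -12275 = +0.005621
Flow direction (−∇h) has components (-0.004073 E, -0.005621 N).
Azimuth = atan2(E, N) = atan2(-0.004073, -0.005621) = 215.9° ≈ 216°.

216°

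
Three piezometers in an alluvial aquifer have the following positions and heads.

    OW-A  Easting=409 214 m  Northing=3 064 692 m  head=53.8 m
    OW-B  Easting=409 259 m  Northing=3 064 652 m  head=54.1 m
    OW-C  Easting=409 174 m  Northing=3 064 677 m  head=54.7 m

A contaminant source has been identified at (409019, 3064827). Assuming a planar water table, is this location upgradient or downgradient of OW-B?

downgradient

Taking OW-A as reference: OW-B−OW-A = (45, -40, +0.3); OW-C−OW-A = (-40, -15, +0.9).
Determinant of the coordinate differences = 45·(-15) − (-40)·(-40) = -2275.
∂h/∂x = [(+0.3)·(-15) − (+0.9)·(-40)] / -2275 = -0.01385
∂h/∂y = [45·(+0.9) − (-40)·(+0.3)] / -2275 = -0.02308
Head at (409019, 3064827) = 53.8 + (-0.01385)·(-195) + (-0.02308)·(135) = 53.38 m.
That is lower than the 54.1 m at OW-B, so the point is downgradient.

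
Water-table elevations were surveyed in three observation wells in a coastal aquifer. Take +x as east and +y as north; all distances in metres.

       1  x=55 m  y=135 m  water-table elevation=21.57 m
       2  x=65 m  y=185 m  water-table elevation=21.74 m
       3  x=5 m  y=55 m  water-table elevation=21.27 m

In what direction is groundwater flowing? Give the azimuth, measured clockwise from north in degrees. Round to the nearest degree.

With h = a·x + b·y + c and 1 as origin, the differences give:
  10·a + 50·b = +0.17
  (-50)·a + (-80)·b = -0.30
Eliminate b (×(-80) and ×50, subtract): 1700·a = 1.400 → a = ∂h/∂x = +0.0008235
Back-substitute: b = ∂h/∂y = +0.003235.
Flow direction (−∇h) has components (-0.0008235 E, -0.003235 N).
Azimuth = atan2(E, N) = atan2(-0.0008235, -0.003235) = 194.3° ≈ 194°.

194°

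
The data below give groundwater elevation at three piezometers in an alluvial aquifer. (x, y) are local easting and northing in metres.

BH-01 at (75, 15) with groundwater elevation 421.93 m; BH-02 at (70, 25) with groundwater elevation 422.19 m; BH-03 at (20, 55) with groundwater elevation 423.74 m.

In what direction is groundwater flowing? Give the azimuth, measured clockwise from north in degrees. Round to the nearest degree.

124°

Taking BH-01 as reference: BH-02−BH-01 = (-5, 10, +0.26); BH-03−BH-01 = (-55, 40, +1.81).
Solve a·Δx + b·Δy = Δh: det = (-5)·40 − (-55)·10 = 350.
∂h/∂x = [(+0.26)·40 − (+1.81)·10] / 350 = -0.02200
∂h/∂y = [(-5)·(+1.81) − (-55)·(+0.26)] / 350 = +0.01500
Flow direction (−∇h) has components (+0.02200 E, -0.01500 N).
Azimuth = atan2(E, N) = atan2(+0.02200, -0.01500) = 124.3° ≈ 124°.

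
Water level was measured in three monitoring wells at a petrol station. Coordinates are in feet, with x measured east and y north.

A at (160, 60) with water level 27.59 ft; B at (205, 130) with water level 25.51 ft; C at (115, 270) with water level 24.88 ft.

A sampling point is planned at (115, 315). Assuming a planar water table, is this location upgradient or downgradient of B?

With h = a·x + b·y + c and A as origin, the differences give:
  45·a + 70·b = -2.08
  (-45)·a + 210·b = -2.71
Eliminate b (×210 and ×70, subtract): 12600·a = -247.100 → a = ∂h/∂x = -0.01961
Back-substitute: b = ∂h/∂y = -0.01711.
Head at (115, 315) = 27.59 + (-0.01961)·(-45) + (-0.01711)·(255) = 24.11 ft.
That is lower than the 25.51 ft at B, so the point is downgradient.

downgradient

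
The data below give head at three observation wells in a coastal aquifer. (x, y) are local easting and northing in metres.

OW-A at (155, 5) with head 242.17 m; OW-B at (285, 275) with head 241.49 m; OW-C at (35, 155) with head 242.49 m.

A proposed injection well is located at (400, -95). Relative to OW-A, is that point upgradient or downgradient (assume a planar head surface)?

downgradient

Differences from OW-A: to OW-B (Δx, Δy, Δh) = (130, 270, -0.68); to OW-C = (-120, 150, +0.32).
Solve a·Δx + b·Δy = Δh: det = 130·150 − (-120)·270 = 51900.
∂h/∂x = [(-0.68)·150 − (+0.32)·270] / 51900 = -0.003630
∂h/∂y = [130·(+0.32) − (-120)·(-0.68)] / 51900 = -0.0007707
Head at (400, -95) = 242.17 + (-0.003630)·(245) + (-0.0007707)·(-100) = 241.36 m.
That is lower than the 242.17 m at OW-A, so the point is downgradient.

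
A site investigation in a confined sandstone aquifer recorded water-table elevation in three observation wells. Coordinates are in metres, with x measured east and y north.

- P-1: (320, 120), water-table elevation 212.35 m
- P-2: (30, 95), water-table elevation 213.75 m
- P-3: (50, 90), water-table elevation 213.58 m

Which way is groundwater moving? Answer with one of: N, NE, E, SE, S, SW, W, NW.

SE

Taking P-1 as reference: P-2−P-1 = (-290, -25, +1.40); P-3−P-1 = (-270, -30, +1.23).
Determinant of the coordinate differences = (-290)·(-30) − (-270)·(-25) = 1950.
∂h/∂x = [(+1.40)·(-30) − (+1.23)·(-25)] / 1950 = -0.005769
∂h/∂y = [(-290)·(+1.23) − (-270)·(+1.40)] / 1950 = +0.01092
Flow = −∇h = (+0.005769 east, -0.01092 north), which points southeast.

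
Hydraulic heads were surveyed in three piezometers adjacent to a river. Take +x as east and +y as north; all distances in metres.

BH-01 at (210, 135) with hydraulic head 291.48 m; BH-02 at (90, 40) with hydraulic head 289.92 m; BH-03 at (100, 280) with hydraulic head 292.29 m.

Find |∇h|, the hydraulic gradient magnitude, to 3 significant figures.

0.0110

With h = a·x + b·y + c and BH-01 as origin, the differences give:
  (-120)·a + (-95)·b = -1.56
  (-110)·a + 145·b = +0.81
Eliminate b (×145 and ×(-95), subtract): -27850·a = -149.250 → a = ∂h/∂x = +0.005359
Back-substitute: b = ∂h/∂y = +0.009652.
|∇h| = √(0.005359² + 0.009652²) = 0.01104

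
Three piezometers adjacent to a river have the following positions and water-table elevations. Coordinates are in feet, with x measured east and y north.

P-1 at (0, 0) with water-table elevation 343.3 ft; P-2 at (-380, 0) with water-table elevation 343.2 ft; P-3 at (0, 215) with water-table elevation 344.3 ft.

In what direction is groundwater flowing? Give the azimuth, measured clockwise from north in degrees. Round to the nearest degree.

183°

∂h/∂x = (343.2 − 343.3) / (-380 − 0) = +0.0002632
∂h/∂y = (344.3 − 343.3) / (215 − 0) = +0.004651
Flow direction (−∇h) has components (-0.0002632 E, -0.004651 N).
Azimuth = atan2(E, N) = atan2(-0.0002632, -0.004651) = 183.2° ≈ 183°.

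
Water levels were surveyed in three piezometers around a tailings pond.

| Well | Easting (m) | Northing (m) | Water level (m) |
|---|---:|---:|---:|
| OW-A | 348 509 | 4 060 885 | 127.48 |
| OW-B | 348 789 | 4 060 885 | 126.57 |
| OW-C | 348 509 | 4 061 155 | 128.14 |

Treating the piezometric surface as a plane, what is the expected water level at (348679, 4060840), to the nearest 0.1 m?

∂h/∂x = (126.57 − 127.48) / (348789 − 348509) = -0.003250
∂h/∂y = (128.14 − 127.48) / (4061155 − 4060885) = +0.002444
h(348679, 4060840) = 127.48 + (-0.003250)·(170) + (+0.002444)·(-45) = 127.48 -0.553 -0.110 = 126.817 m.

126.8 m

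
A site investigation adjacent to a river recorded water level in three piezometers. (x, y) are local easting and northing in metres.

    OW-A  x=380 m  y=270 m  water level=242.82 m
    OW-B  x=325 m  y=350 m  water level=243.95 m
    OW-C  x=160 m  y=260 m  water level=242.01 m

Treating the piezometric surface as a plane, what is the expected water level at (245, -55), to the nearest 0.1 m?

With h = a·x + b·y + c and OW-A as origin, the differences give:
  (-55)·a + 80·b = +1.13
  (-220)·a + (-10)·b = -0.81
Eliminate b (×(-10) and ×80, subtract): 18150·a = 53.500 → a = ∂h/∂x = +0.002948
Back-substitute: b = ∂h/∂y = +0.01615.
h(245, -55) = 242.82 + (+0.002948)·(-135) + (+0.01615)·(-325) = 242.82 -0.398 -5.249 = 237.173 m.

237.2 m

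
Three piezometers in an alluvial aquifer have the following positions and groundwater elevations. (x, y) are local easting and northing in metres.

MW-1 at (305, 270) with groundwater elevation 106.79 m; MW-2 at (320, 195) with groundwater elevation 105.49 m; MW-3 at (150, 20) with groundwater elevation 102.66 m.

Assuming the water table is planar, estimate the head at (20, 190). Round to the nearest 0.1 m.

105.7 m

Taking MW-1 as reference: MW-2−MW-1 = (15, -75, -1.30); MW-3−MW-1 = (-155, -250, -4.13).
Determinant of the coordinate differences = 15·(-250) − (-155)·(-75) = -15375.
∂h/∂x = [(-1.30)·(-250) − (-4.13)·(-75)] / -15375 = -0.0009919
∂h/∂y = [15·(-4.13) − (-155)·(-1.30)] / -15375 = +0.01713
h(20, 190) = 106.79 + (-0.0009919)·(-285) + (+0.01713)·(-80) = 106.79 +0.283 -1.371 = 105.702 m.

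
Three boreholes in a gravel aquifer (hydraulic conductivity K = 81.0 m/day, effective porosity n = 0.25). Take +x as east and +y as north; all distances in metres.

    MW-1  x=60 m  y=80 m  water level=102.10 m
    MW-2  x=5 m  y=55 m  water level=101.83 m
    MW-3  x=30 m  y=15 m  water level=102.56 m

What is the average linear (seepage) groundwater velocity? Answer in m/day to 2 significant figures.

5.1 m/day

With h = a·x + b·y + c and MW-1 as origin, the differences give:
  (-55)·a + (-25)·b = -0.27
  (-30)·a + (-65)·b = +0.46
Eliminate b (×(-65) and ×(-25), subtract): 2825·a = 29.050 → a = ∂h/∂x = +0.01028
Back-substitute: b = ∂h/∂y = -0.01182.
|∇h| = √(0.01028² + -0.01182²) = 0.01566
Seepage velocity v = K·i/n = 81.0 × 0.01566 / 0.25 = 5.074 m/day.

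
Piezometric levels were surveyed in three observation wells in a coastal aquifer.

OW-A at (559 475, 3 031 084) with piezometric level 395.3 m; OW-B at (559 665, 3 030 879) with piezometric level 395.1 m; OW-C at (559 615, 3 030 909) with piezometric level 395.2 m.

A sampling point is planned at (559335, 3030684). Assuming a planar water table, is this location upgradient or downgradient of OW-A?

upgradient

Taking OW-A as reference: OW-B−OW-A = (190, -205, -0.2); OW-C−OW-A = (140, -175, -0.1).
Solve a·Δx + b·Δy = Δh: det = 190·(-175) − 140·(-205) = -4550.
∂h/∂x = [(-0.2)·(-175) − (-0.1)·(-205)] / -4550 = -0.003187
∂h/∂y = [190·(-0.1) − 140·(-0.2)] / -4550 = -0.001978
Head at (559335, 3030684) = 395.3 + (-0.003187)·(-140) + (-0.001978)·(-400) = 396.54 m.
That is higher than the 395.3 m at OW-A, so the point is upgradient.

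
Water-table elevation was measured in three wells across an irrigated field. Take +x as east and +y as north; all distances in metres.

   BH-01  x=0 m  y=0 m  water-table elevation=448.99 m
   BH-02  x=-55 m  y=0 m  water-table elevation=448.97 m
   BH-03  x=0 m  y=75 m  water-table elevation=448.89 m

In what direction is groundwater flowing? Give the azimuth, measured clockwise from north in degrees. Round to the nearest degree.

∂h/∂x = (448.97 − 448.99) / (-55 − 0) = +0.0003636
∂h/∂y = (448.89 − 448.99) / (75 − 0) = -0.001333
Flow direction (−∇h) has components (-0.0003636 E, +0.001333 N).
Azimuth = atan2(E, N) = atan2(-0.0003636, +0.001333) = 344.7° ≈ 345°.

345°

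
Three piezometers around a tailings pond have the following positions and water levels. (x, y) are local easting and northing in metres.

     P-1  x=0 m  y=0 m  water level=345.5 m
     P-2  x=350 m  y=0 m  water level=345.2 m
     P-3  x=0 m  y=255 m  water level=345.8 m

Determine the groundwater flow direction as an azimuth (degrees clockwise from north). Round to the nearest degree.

∂h/∂x = (345.2 − 345.5) / (350 − 0) = -0.0008571
∂h/∂y = (345.8 − 345.5) / (255 − 0) = +0.001176
Flow direction (−∇h) has components (+0.0008571 E, -0.001176 N).
Azimuth = atan2(E, N) = atan2(+0.0008571, -0.001176) = 143.9° ≈ 144°.

144°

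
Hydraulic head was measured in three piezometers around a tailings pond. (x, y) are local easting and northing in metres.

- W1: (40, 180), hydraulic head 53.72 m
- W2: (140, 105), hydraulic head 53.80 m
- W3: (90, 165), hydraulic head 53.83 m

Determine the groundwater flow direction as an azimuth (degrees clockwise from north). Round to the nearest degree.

225°

With h = a·x + b·y + c and W1 as origin, the differences give:
  100·a + (-75)·b = +0.08
  50·a + (-15)·b = +0.11
Eliminate b (×(-15) and ×(-75), subtract): 2250·a = 7.050 → a = ∂h/∂x = +0.003133
Back-substitute: b = ∂h/∂y = +0.003111.
Flow direction (−∇h) has components (-0.003133 E, -0.003111 N).
Azimuth = atan2(E, N) = atan2(-0.003133, -0.003111) = 225.2° ≈ 225°.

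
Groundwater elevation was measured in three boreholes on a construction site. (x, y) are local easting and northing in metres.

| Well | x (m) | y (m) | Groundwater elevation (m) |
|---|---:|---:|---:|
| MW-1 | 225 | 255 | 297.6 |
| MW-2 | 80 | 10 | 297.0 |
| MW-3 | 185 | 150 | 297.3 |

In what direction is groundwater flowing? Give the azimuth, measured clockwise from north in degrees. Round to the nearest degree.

152°

Three-point gradient (reference MW-1): Δ to MW-2 = (-145, -245, -0.6), Δ to MW-3 = (-40, -105, -0.3).
∂h/∂x = -0.001935, ∂h/∂y = +0.003594 (det = 5425).
Flow direction (−∇h) has components (+0.001935 E, -0.003594 N).
Azimuth = atan2(E, N) = atan2(+0.001935, -0.003594) = 151.7° ≈ 152°.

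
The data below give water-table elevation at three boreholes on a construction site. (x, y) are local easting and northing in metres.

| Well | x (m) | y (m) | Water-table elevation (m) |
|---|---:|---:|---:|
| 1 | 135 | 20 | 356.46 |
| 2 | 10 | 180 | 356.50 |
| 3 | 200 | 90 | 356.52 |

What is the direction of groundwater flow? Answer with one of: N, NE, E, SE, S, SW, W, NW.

Differences from 1: to 2 (Δx, Δy, Δh) = (-125, 160, +0.04); to 3 = (65, 70, +0.06).
Solve a·Δx + b·Δy = Δh: det = (-125)·70 − 65·160 = -19150.
∂h/∂x = [(+0.04)·70 − (+0.06)·160] / -19150 = +0.0003551
∂h/∂y = [(-125)·(+0.06) − 65·(+0.04)] / -19150 = +0.0005274
Flow = −∇h = (-0.0003551 east, -0.0005274 north), which points southwest.

SW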